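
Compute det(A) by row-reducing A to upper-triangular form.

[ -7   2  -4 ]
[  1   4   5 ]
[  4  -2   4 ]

Forward elimination:
R2 <- R2 - (-1/7)*R1:  [    0  30/7  31/7 ]
R3 <- R3 - (-4/7)*R1:  [    0  -6/7  12/7 ]
R3 <- R3 - (-1/5)*R2:  [    0     0  13/5 ]
Upper-triangular form:
[ -7     2    -4 ]
[  0  30/7  31/7 ]
[  0     0  13/5 ]
det(A) = (-1)^0 * (-7) * (30/7) * (13/5) = -78  (0 row swaps -> sign +1)

det(A) = -78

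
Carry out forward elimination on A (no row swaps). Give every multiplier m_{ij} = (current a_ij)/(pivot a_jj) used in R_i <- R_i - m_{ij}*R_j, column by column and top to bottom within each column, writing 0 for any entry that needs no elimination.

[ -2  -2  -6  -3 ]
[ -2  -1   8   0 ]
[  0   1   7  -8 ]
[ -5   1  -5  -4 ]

multipliers: 1, 0, 5/2, 1, 6, 74/7

Forward elimination:
R2 <- R2 - (1)*R1:  [  0   1  14   3 ]
R3: entry in column 1 is already 0 -> m_{31} = 0 (no row operation needed)
R4 <- R4 - (5/2)*R1:  [   0    6   10  7/2 ]
R3 <- R3 - (1)*R2:  [   0    0   -7  -11 ]
R4 <- R4 - (6)*R2:  [     0      0    -74  -29/2 ]
R4 <- R4 - (74/7)*R3:  [       0        0        0  1425/14 ]
Multipliers (in order of application): m_{21} = 1, m_{31} = 0, m_{41} = 5/2, m_{32} = 1, m_{42} = 6, m_{43} = 74/7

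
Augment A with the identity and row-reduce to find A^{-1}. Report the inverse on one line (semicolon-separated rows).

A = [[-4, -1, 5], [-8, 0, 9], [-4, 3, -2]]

inverse = [-27/40 13/40 -9/40; -13/10 7/10 -1/10; -3/5 2/5 -1/5]

Gauss-Jordan on [A | I]:
R1 <- (1/-4)*R1:  [    1   1/4  -5/4  |  -1/4     0     0 ]
R2 <- R2 - (-8)*R1:  [  0   2  -1  |  -2   1   0 ]
R3 <- R3 - (-4)*R1:  [  0   4  -7  |  -1   0   1 ]
R2 <- (1/2)*R2:  [    0     1  -1/2  |    -1   1/2     0 ]
R1 <- R1 - (1/4)*R2:  [    1     0  -9/8  |     0  -1/8     0 ]
R3 <- R3 - (4)*R2:  [  0   0  -5  |   3  -2   1 ]
R3 <- (1/-5)*R3:  [    0     0     1  |  -3/5   2/5  -1/5 ]
R1 <- R1 - (-9/8)*R3:  [      1       0       0  |  -27/40   13/40   -9/40 ]
R2 <- R2 - (-1/2)*R3:  [      0       1       0  |  -13/10    7/10   -1/10 ]
Right block of [I | A^{-1}] is the inverse:
[ -27/40  13/40  -9/40 ]
[ -13/10   7/10  -1/10 ]
[   -3/5    2/5   -1/5 ]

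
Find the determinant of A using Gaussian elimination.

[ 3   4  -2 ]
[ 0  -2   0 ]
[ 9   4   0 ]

det(A) = -36

Forward elimination:
R3 <- R3 - (3)*R1:  [  0  -8   6 ]
R3 <- R3 - (4)*R2:  [ 0  0  6 ]
Upper-triangular form:
[ 3   4  -2 ]
[ 0  -2   0 ]
[ 0   0   6 ]
det(A) = (-1)^0 * (3) * (-2) * (6) = -36  (0 row swaps -> sign +1)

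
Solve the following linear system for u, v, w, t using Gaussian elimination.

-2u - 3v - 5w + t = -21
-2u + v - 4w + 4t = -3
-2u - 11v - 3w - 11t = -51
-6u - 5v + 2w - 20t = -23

Forward elimination on [A|b]:
R2 <- R2 - (1)*R1:  [  0   4   1   3  18 ]
R3 <- R3 - (1)*R1:  [   0   -8    2  -12  -30 ]
R4 <- R4 - (3)*R1:  [   0    4   17  -23   40 ]
R3 <- R3 - (-2)*R2:  [  0   0   4  -6   6 ]
R4 <- R4 - (1)*R2:  [   0    0   16  -26   22 ]
R4 <- R4 - (4)*R3:  [  0   0   0  -2  -2 ]
Row echelon form:
[ -2  -3  -5   1  |  -21 ]
[  0   4   1   3  |   18 ]
[  0   0   4  -6  |    6 ]
[  0   0   0  -2  |   -2 ]
Back-substitution:
t = (-2) / -2 = 1
w = (6 - (-6)*(1)) / 4 = 3
v = (18 - (1)*(3) - (3)*(1)) / 4 = 3
u = (-21 - (-3)*(3) - (-5)*(3) - (1)*(1)) / -2 = -1

(-1, 3, 3, 1)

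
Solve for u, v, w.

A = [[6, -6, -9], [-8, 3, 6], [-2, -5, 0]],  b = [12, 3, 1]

Forward elimination on [A|b]:
R2 <- R2 - (-4/3)*R1:  [  0  -5  -6  19 ]
R3 <- R3 - (-1/3)*R1:  [  0  -7  -3   5 ]
R3 <- R3 - (7/5)*R2:  [      0       0    27/5  -108/5 ]
Row echelon form:
[ 6  -6    -9  |      12 ]
[ 0  -5    -6  |      19 ]
[ 0   0  27/5  |  -108/5 ]
Back-substitution:
w = (-108/5) / (27/5) = -4
v = (19 - (-6)*(-4)) / -5 = 1
u = (12 - (-6)*(1) - (-9)*(-4)) / 6 = -3

(-3, 1, -4)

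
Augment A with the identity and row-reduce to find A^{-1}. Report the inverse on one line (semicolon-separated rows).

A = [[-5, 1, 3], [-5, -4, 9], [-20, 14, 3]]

Gauss-Jordan on [A | I]:
R1 <- (1/-5)*R1:  [    1  -1/5  -3/5  |  -1/5     0     0 ]
R2 <- R2 - (-5)*R1:  [  0  -5   6  |  -1   1   0 ]
R3 <- R3 - (-20)*R1:  [  0  10  -9  |  -4   0   1 ]
R2 <- (1/-5)*R2:  [    0     1  -6/5  |   1/5  -1/5     0 ]
R1 <- R1 - (-1/5)*R2:  [      1       0  -21/25  |   -4/25   -1/25       0 ]
R3 <- R3 - (10)*R2:  [  0   0   3  |  -6   2   1 ]
R3 <- (1/3)*R3:  [   0    0    1  |   -2  2/3  1/3 ]
R1 <- R1 - (-21/25)*R3:  [      1       0       0  |  -46/25   13/25    7/25 ]
R2 <- R2 - (-6/5)*R3:  [     0      1      0  |  -11/5    3/5    2/5 ]
Right block of [I | A^{-1}] is the inverse:
[ -46/25  13/25  7/25 ]
[  -11/5    3/5   2/5 ]
[     -2    2/3   1/3 ]

inverse = [-46/25 13/25 7/25; -11/5 3/5 2/5; -2 2/3 1/3]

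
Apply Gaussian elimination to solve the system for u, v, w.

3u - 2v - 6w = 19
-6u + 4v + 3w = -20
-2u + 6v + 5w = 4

Forward elimination on [A|b]:
R2 <- R2 - (-2)*R1:  [  0   0  -9  18 ]
R3 <- R3 - (-2/3)*R1:  [    0  14/3     1  50/3 ]
R2 <-> R3   (pivot in column 2 was zero)
[ 3    -2  -6    19 ]
[ 0  14/3   1  50/3 ]
[ 0     0  -9    18 ]
Row echelon form:
[ 3    -2  -6  |    19 ]
[ 0  14/3   1  |  50/3 ]
[ 0     0  -9  |    18 ]
Back-substitution:
w = (18) / -9 = -2
v = (50/3 - (1)*(-2)) / (14/3) = 4
u = (19 - (-2)*(4) - (-6)*(-2)) / 3 = 5

(5, 4, -2)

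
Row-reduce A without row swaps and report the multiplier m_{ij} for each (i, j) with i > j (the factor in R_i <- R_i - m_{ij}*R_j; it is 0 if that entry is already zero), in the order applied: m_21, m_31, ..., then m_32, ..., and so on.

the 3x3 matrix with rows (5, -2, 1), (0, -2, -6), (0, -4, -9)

multipliers: 0, 0, 2

Forward elimination:
R2: entry in column 1 is already 0 -> m_{21} = 0 (no row operation needed)
R3: entry in column 1 is already 0 -> m_{31} = 0 (no row operation needed)
R3 <- R3 - (2)*R2:  [ 0  0  3 ]
Multipliers (in order of application): m_{21} = 0, m_{31} = 0, m_{32} = 2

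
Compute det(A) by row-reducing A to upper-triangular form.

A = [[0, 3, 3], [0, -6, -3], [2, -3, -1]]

det(A) = 18

Forward elimination:
R1 <-> R3   (pivot in column 1 was zero)
[ 2  -3  -1 ]
[ 0  -6  -3 ]
[ 0   3   3 ]
R3 <- R3 - (-1/2)*R2:  [   0    0  3/2 ]
Upper-triangular form:
[ 2  -3   -1 ]
[ 0  -6   -3 ]
[ 0   0  3/2 ]
det(A) = (-1)^1 * (2) * (-6) * (3/2) = 18  (1 row swap -> sign -1)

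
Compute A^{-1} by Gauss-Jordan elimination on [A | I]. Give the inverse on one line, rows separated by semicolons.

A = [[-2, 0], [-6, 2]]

Gauss-Jordan on [A | I]:
R1 <- (1/-2)*R1:  [    1     0  |  -1/2     0 ]
R2 <- R2 - (-6)*R1:  [  0   2  |  -3   1 ]
R2 <- (1/2)*R2:  [    0     1  |  -3/2   1/2 ]
Right block of [I | A^{-1}] is the inverse:
[ -1/2    0 ]
[ -3/2  1/2 ]

inverse = [-1/2 0; -3/2 1/2]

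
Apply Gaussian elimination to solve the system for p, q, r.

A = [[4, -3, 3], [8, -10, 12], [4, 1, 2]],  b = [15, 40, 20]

(3, 2, 3)

Forward elimination on [A|b]:
R2 <- R2 - (2)*R1:  [  0  -4   6  10 ]
R3 <- R3 - (1)*R1:  [  0   4  -1   5 ]
R3 <- R3 - (-1)*R2:  [  0   0   5  15 ]
Row echelon form:
[ 4  -3  3  |  15 ]
[ 0  -4  6  |  10 ]
[ 0   0  5  |  15 ]
Back-substitution:
r = (15) / 5 = 3
q = (10 - (6)*(3)) / -4 = 2
p = (15 - (-3)*(2) - (3)*(3)) / 4 = 3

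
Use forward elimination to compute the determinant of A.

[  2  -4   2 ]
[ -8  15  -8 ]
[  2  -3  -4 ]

det(A) = 12

Forward elimination:
R2 <- R2 - (-4)*R1:  [  0  -1   0 ]
R3 <- R3 - (1)*R1:  [  0   1  -6 ]
R3 <- R3 - (-1)*R2:  [  0   0  -6 ]
Upper-triangular form:
[ 2  -4   2 ]
[ 0  -1   0 ]
[ 0   0  -6 ]
det(A) = (-1)^0 * (2) * (-1) * (-6) = 12  (0 row swaps -> sign +1)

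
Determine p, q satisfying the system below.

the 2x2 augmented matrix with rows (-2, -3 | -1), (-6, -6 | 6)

Forward elimination on [A|b]:
R2 <- R2 - (3)*R1:  [ 0  3  9 ]
Row echelon form:
[ -2  -3  |  -1 ]
[  0   3  |   9 ]
Back-substitution:
q = (9) / 3 = 3
p = (-1 - (-3)*(3)) / -2 = -4

(-4, 3)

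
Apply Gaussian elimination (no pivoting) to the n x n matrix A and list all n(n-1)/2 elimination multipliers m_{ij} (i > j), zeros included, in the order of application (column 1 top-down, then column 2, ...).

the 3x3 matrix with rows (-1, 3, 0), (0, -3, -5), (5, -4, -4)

Forward elimination:
R2: entry in column 1 is already 0 -> m_{21} = 0 (no row operation needed)
R3 <- R3 - (-5)*R1:  [  0  11  -4 ]
R3 <- R3 - (-11/3)*R2:  [     0      0  -67/3 ]
Multipliers (in order of application): m_{21} = 0, m_{31} = -5, m_{32} = -11/3

multipliers: 0, -5, -11/3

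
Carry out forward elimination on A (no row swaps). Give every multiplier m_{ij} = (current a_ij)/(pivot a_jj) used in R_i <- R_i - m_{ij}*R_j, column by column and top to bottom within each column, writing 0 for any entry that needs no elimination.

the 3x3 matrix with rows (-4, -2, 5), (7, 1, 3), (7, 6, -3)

multipliers: -7/4, -7/4, -1

Forward elimination:
R2 <- R2 - (-7/4)*R1:  [    0  -5/2  47/4 ]
R3 <- R3 - (-7/4)*R1:  [    0   5/2  23/4 ]
R3 <- R3 - (-1)*R2:  [    0     0  35/2 ]
Multipliers (in order of application): m_{21} = -7/4, m_{31} = -7/4, m_{32} = -1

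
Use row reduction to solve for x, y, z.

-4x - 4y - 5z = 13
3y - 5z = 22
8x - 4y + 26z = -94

Forward elimination on [A|b]:
R3 <- R3 - (-2)*R1:  [   0  -12   16  -68 ]
R3 <- R3 - (-4)*R2:  [  0   0  -4  20 ]
Row echelon form:
[ -4  -4  -5  |  13 ]
[  0   3  -5  |  22 ]
[  0   0  -4  |  20 ]
Back-substitution:
z = (20) / -4 = -5
y = (22 - (-5)*(-5)) / 3 = -1
x = (13 - (-4)*(-1) - (-5)*(-5)) / -4 = 4

(4, -1, -5)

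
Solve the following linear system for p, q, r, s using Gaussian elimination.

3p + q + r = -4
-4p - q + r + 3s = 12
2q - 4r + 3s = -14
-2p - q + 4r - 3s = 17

Forward elimination on [A|b]:
R2 <- R2 - (-4/3)*R1:  [    0   1/3   7/3     3  20/3 ]
R4 <- R4 - (-2/3)*R1:  [    0  -1/3  14/3    -3  43/3 ]
R3 <- R3 - (6)*R2:  [   0    0  -18  -15  -54 ]
R4 <- R4 - (-1)*R2:  [  0   0   7   0  21 ]
R4 <- R4 - (-7/18)*R3:  [     0      0      0  -35/6      0 ]
Row echelon form:
[ 3    1    1      0  |    -4 ]
[ 0  1/3  7/3      3  |  20/3 ]
[ 0    0  -18    -15  |   -54 ]
[ 0    0    0  -35/6  |     0 ]
Back-substitution:
s = (0) / (-35/6) = 0
r = (-54 - (-15)*(0)) / -18 = 3
q = (20/3 - (7/3)*(3) - (3)*(0)) / (1/3) = -1
p = (-4 - (1)*(-1) - (1)*(3)) / 3 = -2

(-2, -1, 3, 0)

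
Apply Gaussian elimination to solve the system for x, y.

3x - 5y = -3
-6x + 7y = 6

(-1, 0)

Forward elimination on [A|b]:
R2 <- R2 - (-2)*R1:  [  0  -3   0 ]
Row echelon form:
[ 3  -5  |  -3 ]
[ 0  -3  |   0 ]
Back-substitution:
y = (0) / -3 = 0
x = (-3 - (-5)*(0)) / 3 = -1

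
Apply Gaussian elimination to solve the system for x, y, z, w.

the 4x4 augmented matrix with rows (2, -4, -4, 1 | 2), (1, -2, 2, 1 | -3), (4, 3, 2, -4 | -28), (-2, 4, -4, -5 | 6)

(-5, -2, -1, 0)

Forward elimination on [A|b]:
R2 <- R2 - (1/2)*R1:  [   0    0    4  1/2   -4 ]
R3 <- R3 - (2)*R1:  [   0   11   10   -6  -32 ]
R4 <- R4 - (-1)*R1:  [  0   0  -8  -4   8 ]
R2 <-> R3   (pivot in column 2 was zero)
[ 2  -4  -4    1    2 ]
[ 0  11  10   -6  -32 ]
[ 0   0   4  1/2   -4 ]
[ 0   0  -8   -4    8 ]
R4 <- R4 - (-2)*R3:  [  0   0   0  -3   0 ]
Row echelon form:
[ 2  -4  -4    1  |    2 ]
[ 0  11  10   -6  |  -32 ]
[ 0   0   4  1/2  |   -4 ]
[ 0   0   0   -3  |    0 ]
Back-substitution:
w = (0) / -3 = 0
z = (-4 - (1/2)*(0)) / 4 = -1
y = (-32 - (10)*(-1) - (-6)*(0)) / 11 = -2
x = (2 - (-4)*(-2) - (-4)*(-1) - (1)*(0)) / 2 = -5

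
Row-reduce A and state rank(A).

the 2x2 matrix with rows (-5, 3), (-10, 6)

Row reduction:
R2 <- R2 - (2)*R1:  [ 0  0 ]
Row echelon form:
[ -5  3 ]
[  0  0 ]
Nonzero rows / pivot columns: 1

rank(A) = 1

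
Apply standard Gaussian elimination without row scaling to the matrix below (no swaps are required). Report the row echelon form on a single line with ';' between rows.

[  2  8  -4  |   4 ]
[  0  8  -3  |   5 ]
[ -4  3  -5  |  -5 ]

REF = [2 8 -4 4; 0 8 -3 5; 0 0 -47/8 -71/8]

Forward elimination:
R3 <- R3 - (-2)*R1:  [   0   19  -13    3 ]
R3 <- R3 - (19/8)*R2:  [     0      0  -47/8  -71/8 ]
Row echelon form:
[ 2  8     -4  |      4 ]
[ 0  8     -3  |      5 ]
[ 0  0  -47/8  |  -71/8 ]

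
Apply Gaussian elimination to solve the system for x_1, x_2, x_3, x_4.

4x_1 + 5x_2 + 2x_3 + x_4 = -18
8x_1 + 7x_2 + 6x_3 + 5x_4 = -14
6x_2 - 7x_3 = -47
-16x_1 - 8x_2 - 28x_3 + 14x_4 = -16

(-5, -2, 5, 2)

Forward elimination on [A|b]:
R2 <- R2 - (2)*R1:  [  0  -3   2   3  22 ]
R4 <- R4 - (-4)*R1:  [   0   12  -20   18  -88 ]
R3 <- R3 - (-2)*R2:  [  0   0  -3   6  -3 ]
R4 <- R4 - (-4)*R2:  [   0    0  -12   30    0 ]
R4 <- R4 - (4)*R3:  [  0   0   0   6  12 ]
Row echelon form:
[ 4   5   2  1  |  -18 ]
[ 0  -3   2  3  |   22 ]
[ 0   0  -3  6  |   -3 ]
[ 0   0   0  6  |   12 ]
Back-substitution:
x_4 = (12) / 6 = 2
x_3 = (-3 - (6)*(2)) / -3 = 5
x_2 = (22 - (2)*(5) - (3)*(2)) / -3 = -2
x_1 = (-18 - (5)*(-2) - (2)*(5) - (1)*(2)) / 4 = -5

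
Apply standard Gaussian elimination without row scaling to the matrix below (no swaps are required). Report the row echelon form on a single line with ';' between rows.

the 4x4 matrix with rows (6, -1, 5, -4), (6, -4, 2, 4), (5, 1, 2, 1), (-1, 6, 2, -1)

REF = [6 -1 5 -4; 0 -3 -3 8; 0 0 -4 83/9; 0 0 0 251/36]

Forward elimination:
R2 <- R2 - (1)*R1:  [  0  -3  -3   8 ]
R3 <- R3 - (5/6)*R1:  [     0   11/6  -13/6   13/3 ]
R4 <- R4 - (-1/6)*R1:  [    0  35/6  17/6  -5/3 ]
R3 <- R3 - (-11/18)*R2:  [    0     0    -4  83/9 ]
R4 <- R4 - (-35/18)*R2:  [     0      0     -3  125/9 ]
R4 <- R4 - (3/4)*R3:  [      0       0       0  251/36 ]
Row echelon form:
[ 6  -1   5      -4 ]
[ 0  -3  -3       8 ]
[ 0   0  -4    83/9 ]
[ 0   0   0  251/36 ]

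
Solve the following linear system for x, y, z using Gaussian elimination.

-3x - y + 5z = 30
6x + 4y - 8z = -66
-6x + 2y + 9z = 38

(-5, -5, 2)

Forward elimination on [A|b]:
R2 <- R2 - (-2)*R1:  [  0   2   2  -6 ]
R3 <- R3 - (2)*R1:  [   0    4   -1  -22 ]
R3 <- R3 - (2)*R2:  [   0    0   -5  -10 ]
Row echelon form:
[ -3  -1   5  |   30 ]
[  0   2   2  |   -6 ]
[  0   0  -5  |  -10 ]
Back-substitution:
z = (-10) / -5 = 2
y = (-6 - (2)*(2)) / 2 = -5
x = (30 - (-1)*(-5) - (5)*(2)) / -3 = -5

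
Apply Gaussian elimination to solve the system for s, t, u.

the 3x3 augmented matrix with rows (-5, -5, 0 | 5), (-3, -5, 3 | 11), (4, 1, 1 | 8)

Forward elimination on [A|b]:
R2 <- R2 - (3/5)*R1:  [  0  -2   3   8 ]
R3 <- R3 - (-4/5)*R1:  [  0  -3   1  12 ]
R3 <- R3 - (3/2)*R2:  [    0     0  -7/2     0 ]
Row echelon form:
[ -5  -5     0  |  5 ]
[  0  -2     3  |  8 ]
[  0   0  -7/2  |  0 ]
Back-substitution:
u = (0) / (-7/2) = 0
t = (8 - (3)*(0)) / -2 = -4
s = (5 - (-5)*(-4)) / -5 = 3

(3, -4, 0)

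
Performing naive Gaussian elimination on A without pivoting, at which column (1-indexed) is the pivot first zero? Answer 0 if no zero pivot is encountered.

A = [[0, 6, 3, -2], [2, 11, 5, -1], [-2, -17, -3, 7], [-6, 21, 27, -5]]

Naive forward elimination:
Pivot entry (1,1) is zero but row 2 has 2 in column 1 -> naive elimination stops; a row interchange (e.g. R1 <-> R2) would be required here.

first zero-pivot column = 1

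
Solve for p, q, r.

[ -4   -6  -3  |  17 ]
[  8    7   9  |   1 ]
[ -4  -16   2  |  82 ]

(-2, -4, 5)

Forward elimination on [A|b]:
R2 <- R2 - (-2)*R1:  [  0  -5   3  35 ]
R3 <- R3 - (1)*R1:  [   0  -10    5   65 ]
R3 <- R3 - (2)*R2:  [  0   0  -1  -5 ]
Row echelon form:
[ -4  -6  -3  |  17 ]
[  0  -5   3  |  35 ]
[  0   0  -1  |  -5 ]
Back-substitution:
r = (-5) / -1 = 5
q = (35 - (3)*(5)) / -5 = -4
p = (17 - (-6)*(-4) - (-3)*(5)) / -4 = -2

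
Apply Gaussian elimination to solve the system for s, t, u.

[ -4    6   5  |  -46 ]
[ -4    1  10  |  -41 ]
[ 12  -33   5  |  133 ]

(-1, -5, -4)

Forward elimination on [A|b]:
R2 <- R2 - (1)*R1:  [  0  -5   5   5 ]
R3 <- R3 - (-3)*R1:  [   0  -15   20   -5 ]
R3 <- R3 - (3)*R2:  [   0    0    5  -20 ]
Row echelon form:
[ -4   6  5  |  -46 ]
[  0  -5  5  |    5 ]
[  0   0  5  |  -20 ]
Back-substitution:
u = (-20) / 5 = -4
t = (5 - (5)*(-4)) / -5 = -5
s = (-46 - (6)*(-5) - (5)*(-4)) / -4 = -1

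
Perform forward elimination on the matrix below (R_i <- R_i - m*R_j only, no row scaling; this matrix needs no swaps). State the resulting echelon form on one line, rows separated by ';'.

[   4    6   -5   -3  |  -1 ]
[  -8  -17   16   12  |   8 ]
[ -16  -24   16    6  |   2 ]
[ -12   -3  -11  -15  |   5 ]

REF = [4 6 -5 -3 -1; 0 -5 6 6 6; 0 0 -4 -6 -2; 0 0 0 6 24]

Forward elimination:
R2 <- R2 - (-2)*R1:  [  0  -5   6   6   6 ]
R3 <- R3 - (-4)*R1:  [  0   0  -4  -6  -2 ]
R4 <- R4 - (-3)*R1:  [   0   15  -26  -24    2 ]
R4 <- R4 - (-3)*R2:  [  0   0  -8  -6  20 ]
R4 <- R4 - (2)*R3:  [  0   0   0   6  24 ]
Row echelon form:
[ 4   6  -5  -3  |  -1 ]
[ 0  -5   6   6  |   6 ]
[ 0   0  -4  -6  |  -2 ]
[ 0   0   0   6  |  24 ]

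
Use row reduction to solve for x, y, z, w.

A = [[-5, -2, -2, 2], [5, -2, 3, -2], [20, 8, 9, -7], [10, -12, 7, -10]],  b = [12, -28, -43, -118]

Forward elimination on [A|b]:
R2 <- R2 - (-1)*R1:  [   0   -4    1    0  -16 ]
R3 <- R3 - (-4)*R1:  [ 0  0  1  1  5 ]
R4 <- R4 - (-2)*R1:  [   0  -16    3   -6  -94 ]
R4 <- R4 - (4)*R2:  [   0    0   -1   -6  -30 ]
R4 <- R4 - (-1)*R3:  [   0    0    0   -5  -25 ]
Row echelon form:
[ -5  -2  -2   2  |   12 ]
[  0  -4   1   0  |  -16 ]
[  0   0   1   1  |    5 ]
[  0   0   0  -5  |  -25 ]
Back-substitution:
w = (-25) / -5 = 5
z = (5 - (1)*(5)) / 1 = 0
y = (-16 - (1)*(0)) / -4 = 4
x = (12 - (-2)*(4) - (-2)*(0) - (2)*(5)) / -5 = -2

(-2, 4, 0, 5)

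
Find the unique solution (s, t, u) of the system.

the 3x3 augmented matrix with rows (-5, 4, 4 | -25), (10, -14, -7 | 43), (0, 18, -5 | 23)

Forward elimination on [A|b]:
R2 <- R2 - (-2)*R1:  [  0  -6   1  -7 ]
R3 <- R3 - (-3)*R2:  [  0   0  -2   2 ]
Row echelon form:
[ -5   4   4  |  -25 ]
[  0  -6   1  |   -7 ]
[  0   0  -2  |    2 ]
Back-substitution:
u = (2) / -2 = -1
t = (-7 - (1)*(-1)) / -6 = 1
s = (-25 - (4)*(1) - (4)*(-1)) / -5 = 5

(5, 1, -1)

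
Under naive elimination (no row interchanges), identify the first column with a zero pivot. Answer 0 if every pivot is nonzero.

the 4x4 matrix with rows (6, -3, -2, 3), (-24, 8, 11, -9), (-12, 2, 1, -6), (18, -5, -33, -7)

Naive forward elimination:
R2 <- R2 - (-4)*R1:  [  0  -4   3   3 ]
R3 <- R3 - (-2)*R1:  [  0  -4  -3   0 ]
R4 <- R4 - (3)*R1:  [   0    4  -27  -16 ]
R3 <- R3 - (1)*R2:  [  0   0  -6  -3 ]
R4 <- R4 - (-1)*R2:  [   0    0  -24  -13 ]
R4 <- R4 - (4)*R3:  [  0   0   0  -1 ]
All pivots nonzero; naive elimination completes without hitting a zero pivot.

first zero-pivot column = 0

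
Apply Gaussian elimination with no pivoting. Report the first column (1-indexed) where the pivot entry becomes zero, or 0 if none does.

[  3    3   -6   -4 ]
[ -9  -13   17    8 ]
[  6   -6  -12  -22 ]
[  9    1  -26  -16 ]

first zero-pivot column = 4

Naive forward elimination:
R2 <- R2 - (-3)*R1:  [  0  -4  -1  -4 ]
R3 <- R3 - (2)*R1:  [   0  -12    0  -14 ]
R4 <- R4 - (3)*R1:  [  0  -8  -8  -4 ]
R3 <- R3 - (3)*R2:  [  0   0   3  -2 ]
R4 <- R4 - (2)*R2:  [  0   0  -6   4 ]
R4 <- R4 - (-2)*R3:  [ 0  0  0  0 ]
Matrix at this point:
[ 3   3  -6  -4 ]
[ 0  -4  -1  -4 ]
[ 0   0   3  -2 ]
[ 0   0   0   0 ]
Pivot entry (4,4) in the last row is zero and there are no rows below to swap with -> zero pivot in column 4 (A is singular).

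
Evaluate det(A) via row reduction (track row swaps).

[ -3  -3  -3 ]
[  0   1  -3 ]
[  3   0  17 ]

det(A) = -15

Forward elimination:
R3 <- R3 - (-1)*R1:  [  0  -3  14 ]
R3 <- R3 - (-3)*R2:  [ 0  0  5 ]
Upper-triangular form:
[ -3  -3  -3 ]
[  0   1  -3 ]
[  0   0   5 ]
det(A) = (-1)^0 * (-3) * (1) * (5) = -15  (0 row swaps -> sign +1)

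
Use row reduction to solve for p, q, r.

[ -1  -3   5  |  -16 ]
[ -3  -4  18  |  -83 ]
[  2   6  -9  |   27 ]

Forward elimination on [A|b]:
R2 <- R2 - (3)*R1:  [   0    5    3  -35 ]
R3 <- R3 - (-2)*R1:  [  0   0   1  -5 ]
Row echelon form:
[ -1  -3  5  |  -16 ]
[  0   5  3  |  -35 ]
[  0   0  1  |   -5 ]
Back-substitution:
r = (-5) / 1 = -5
q = (-35 - (3)*(-5)) / 5 = -4
p = (-16 - (-3)*(-4) - (5)*(-5)) / -1 = 3

(3, -4, -5)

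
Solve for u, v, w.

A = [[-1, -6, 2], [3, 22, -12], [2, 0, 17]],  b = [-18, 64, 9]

(-4, 4, 1)

Forward elimination on [A|b]:
R2 <- R2 - (-3)*R1:  [  0   4  -6  10 ]
R3 <- R3 - (-2)*R1:  [   0  -12   21  -27 ]
R3 <- R3 - (-3)*R2:  [ 0  0  3  3 ]
Row echelon form:
[ -1  -6   2  |  -18 ]
[  0   4  -6  |   10 ]
[  0   0   3  |    3 ]
Back-substitution:
w = (3) / 3 = 1
v = (10 - (-6)*(1)) / 4 = 4
u = (-18 - (-6)*(4) - (2)*(1)) / -1 = -4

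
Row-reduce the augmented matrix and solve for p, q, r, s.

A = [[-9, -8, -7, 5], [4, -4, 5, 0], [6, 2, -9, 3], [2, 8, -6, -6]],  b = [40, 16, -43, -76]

Forward elimination on [A|b]:
R2 <- R2 - (-4/9)*R1:  [     0  -68/9   17/9   20/9  304/9 ]
R3 <- R3 - (-2/3)*R1:  [     0  -10/3  -41/3   19/3  -49/3 ]
R4 <- R4 - (-2/9)*R1:  [      0    56/9   -68/9   -44/9  -604/9 ]
R3 <- R3 - (15/34)*R2:  [       0        0    -29/2    91/17  -531/17 ]
R4 <- R4 - (-14/17)*R2:  [       0        0       -6   -52/17  -668/17 ]
R4 <- R4 - (12/29)*R3:  [          0           0           0   -2600/493  -13000/493 ]
Row echelon form:
[ -9     -8     -7          5  |          40 ]
[  0  -68/9   17/9       20/9  |       304/9 ]
[  0      0  -29/2      91/17  |     -531/17 ]
[  0      0      0  -2600/493  |  -13000/493 ]
Back-substitution:
s = (-13000/493) / (-2600/493) = 5
r = (-531/17 - (91/17)*(5)) / (-29/2) = 4
q = (304/9 - (17/9)*(4) - (20/9)*(5)) / (-68/9) = -2
p = (40 - (-8)*(-2) - (-7)*(4) - (5)*(5)) / -9 = -3

(-3, -2, 4, 5)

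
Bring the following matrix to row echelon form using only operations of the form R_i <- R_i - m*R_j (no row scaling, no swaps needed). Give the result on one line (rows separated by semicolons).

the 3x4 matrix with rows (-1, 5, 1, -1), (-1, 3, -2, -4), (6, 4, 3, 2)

REF = [-1 5 1 -1; 0 -2 -3 -3; 0 0 -42 -55]

Forward elimination:
R2 <- R2 - (1)*R1:  [  0  -2  -3  -3 ]
R3 <- R3 - (-6)*R1:  [  0  34   9  -4 ]
R3 <- R3 - (-17)*R2:  [   0    0  -42  -55 ]
Row echelon form:
[ -1   5    1   -1 ]
[  0  -2   -3   -3 ]
[  0   0  -42  -55 ]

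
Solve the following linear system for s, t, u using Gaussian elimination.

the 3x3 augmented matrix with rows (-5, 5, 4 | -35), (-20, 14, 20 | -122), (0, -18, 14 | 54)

Forward elimination on [A|b]:
R2 <- R2 - (4)*R1:  [  0  -6   4  18 ]
R3 <- R3 - (3)*R2:  [ 0  0  2  0 ]
Row echelon form:
[ -5   5  4  |  -35 ]
[  0  -6  4  |   18 ]
[  0   0  2  |    0 ]
Back-substitution:
u = (0) / 2 = 0
t = (18 - (4)*(0)) / -6 = -3
s = (-35 - (5)*(-3) - (4)*(0)) / -5 = 4

(4, -3, 0)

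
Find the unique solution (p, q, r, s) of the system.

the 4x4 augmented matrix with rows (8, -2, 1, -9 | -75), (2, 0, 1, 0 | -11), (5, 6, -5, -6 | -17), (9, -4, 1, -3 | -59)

Forward elimination on [A|b]:
R2 <- R2 - (1/4)*R1:  [    0   1/2   3/4   9/4  31/4 ]
R3 <- R3 - (5/8)*R1:  [     0   29/4  -45/8   -3/8  239/8 ]
R4 <- R4 - (9/8)*R1:  [     0   -7/4   -1/8   57/8  203/8 ]
R3 <- R3 - (29/2)*R2:  [      0       0   -33/2     -33  -165/2 ]
R4 <- R4 - (-7/2)*R2:  [     0      0    5/2     15  105/2 ]
R4 <- R4 - (-5/33)*R3:  [  0   0   0  10  40 ]
Row echelon form:
[ 8   -2      1   -9  |     -75 ]
[ 0  1/2    3/4  9/4  |    31/4 ]
[ 0    0  -33/2  -33  |  -165/2 ]
[ 0    0      0   10  |      40 ]
Back-substitution:
s = (40) / 10 = 4
r = (-165/2 - (-33)*(4)) / (-33/2) = -3
q = (31/4 - (3/4)*(-3) - (9/4)*(4)) / (1/2) = 2
p = (-75 - (-2)*(2) - (1)*(-3) - (-9)*(4)) / 8 = -4

(-4, 2, -3, 4)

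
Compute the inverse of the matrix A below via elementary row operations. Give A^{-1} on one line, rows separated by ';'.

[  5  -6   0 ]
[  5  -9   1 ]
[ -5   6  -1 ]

Gauss-Jordan on [A | I]:
R1 <- (1/5)*R1:  [    1  -6/5     0  |   1/5     0     0 ]
R2 <- R2 - (5)*R1:  [  0  -3   1  |  -1   1   0 ]
R3 <- R3 - (-5)*R1:  [  0   0  -1  |   1   0   1 ]
R2 <- (1/-3)*R2:  [    0     1  -1/3  |   1/3  -1/3     0 ]
R1 <- R1 - (-6/5)*R2:  [    1     0  -2/5  |   3/5  -2/5     0 ]
R3 <- (1/-1)*R3:  [  0   0   1  |  -1   0  -1 ]
R1 <- R1 - (-2/5)*R3:  [    1     0     0  |   1/5  -2/5  -2/5 ]
R2 <- R2 - (-1/3)*R3:  [    0     1     0  |     0  -1/3  -1/3 ]
Right block of [I | A^{-1}] is the inverse:
[ 1/5  -2/5  -2/5 ]
[   0  -1/3  -1/3 ]
[  -1     0    -1 ]

inverse = [1/5 -2/5 -2/5; 0 -1/3 -1/3; -1 0 -1]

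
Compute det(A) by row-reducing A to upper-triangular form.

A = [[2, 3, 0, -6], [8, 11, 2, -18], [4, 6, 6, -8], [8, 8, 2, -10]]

Forward elimination:
R2 <- R2 - (4)*R1:  [  0  -1   2   6 ]
R3 <- R3 - (2)*R1:  [ 0  0  6  4 ]
R4 <- R4 - (4)*R1:  [  0  -4   2  14 ]
R4 <- R4 - (4)*R2:  [   0    0   -6  -10 ]
R4 <- R4 - (-1)*R3:  [  0   0   0  -6 ]
Upper-triangular form:
[ 2   3  0  -6 ]
[ 0  -1  2   6 ]
[ 0   0  6   4 ]
[ 0   0  0  -6 ]
det(A) = (-1)^0 * (2) * (-1) * (6) * (-6) = 72  (0 row swaps -> sign +1)

det(A) = 72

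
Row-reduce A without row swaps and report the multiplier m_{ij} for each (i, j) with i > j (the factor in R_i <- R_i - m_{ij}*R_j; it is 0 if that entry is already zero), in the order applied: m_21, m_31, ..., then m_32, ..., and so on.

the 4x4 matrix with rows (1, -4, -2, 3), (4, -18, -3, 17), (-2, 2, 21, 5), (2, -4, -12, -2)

Forward elimination:
R2 <- R2 - (4)*R1:  [  0  -2   5   5 ]
R3 <- R3 - (-2)*R1:  [  0  -6  17  11 ]
R4 <- R4 - (2)*R1:  [  0   4  -8  -8 ]
R3 <- R3 - (3)*R2:  [  0   0   2  -4 ]
R4 <- R4 - (-2)*R2:  [ 0  0  2  2 ]
R4 <- R4 - (1)*R3:  [ 0  0  0  6 ]
Multipliers (in order of application): m_{21} = 4, m_{31} = -2, m_{41} = 2, m_{32} = 3, m_{42} = -2, m_{43} = 1

multipliers: 4, -2, 2, 3, -2, 1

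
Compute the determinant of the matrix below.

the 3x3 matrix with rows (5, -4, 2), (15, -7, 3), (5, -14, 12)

det(A) = 100

Forward elimination:
R2 <- R2 - (3)*R1:  [  0   5  -3 ]
R3 <- R3 - (1)*R1:  [   0  -10   10 ]
R3 <- R3 - (-2)*R2:  [ 0  0  4 ]
Upper-triangular form:
[ 5  -4   2 ]
[ 0   5  -3 ]
[ 0   0   4 ]
det(A) = (-1)^0 * (5) * (5) * (4) = 100  (0 row swaps -> sign +1)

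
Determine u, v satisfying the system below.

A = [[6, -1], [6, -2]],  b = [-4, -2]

(-1, -2)

Forward elimination on [A|b]:
R2 <- R2 - (1)*R1:  [  0  -1   2 ]
Row echelon form:
[ 6  -1  |  -4 ]
[ 0  -1  |   2 ]
Back-substitution:
v = (2) / -1 = -2
u = (-4 - (-1)*(-2)) / 6 = -1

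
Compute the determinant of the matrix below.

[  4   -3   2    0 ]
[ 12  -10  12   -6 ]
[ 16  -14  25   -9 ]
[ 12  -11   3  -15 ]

Forward elimination:
R2 <- R2 - (3)*R1:  [  0  -1   6  -6 ]
R3 <- R3 - (4)*R1:  [  0  -2  17  -9 ]
R4 <- R4 - (3)*R1:  [   0   -2   -3  -15 ]
R3 <- R3 - (2)*R2:  [ 0  0  5  3 ]
R4 <- R4 - (2)*R2:  [   0    0  -15   -3 ]
R4 <- R4 - (-3)*R3:  [ 0  0  0  6 ]
Upper-triangular form:
[ 4  -3  2   0 ]
[ 0  -1  6  -6 ]
[ 0   0  5   3 ]
[ 0   0  0   6 ]
det(A) = (-1)^0 * (4) * (-1) * (5) * (6) = -120  (0 row swaps -> sign +1)

det(A) = -120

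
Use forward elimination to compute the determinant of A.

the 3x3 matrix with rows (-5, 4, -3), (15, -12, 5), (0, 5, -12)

det(A) = -100

Forward elimination:
R2 <- R2 - (-3)*R1:  [  0   0  -4 ]
R2 <-> R3   (pivot in column 2 was zero)
[ -5  4   -3 ]
[  0  5  -12 ]
[  0  0   -4 ]
Upper-triangular form:
[ -5  4   -3 ]
[  0  5  -12 ]
[  0  0   -4 ]
det(A) = (-1)^1 * (-5) * (5) * (-4) = -100  (1 row swap -> sign -1)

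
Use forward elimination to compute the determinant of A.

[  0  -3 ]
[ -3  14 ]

det(A) = -9

Forward elimination:
R1 <-> R2   (pivot in column 1 was zero)
[ -3  14 ]
[  0  -3 ]
Upper-triangular form:
[ -3  14 ]
[  0  -3 ]
det(A) = (-1)^1 * (-3) * (-3) = -9  (1 row swap -> sign -1)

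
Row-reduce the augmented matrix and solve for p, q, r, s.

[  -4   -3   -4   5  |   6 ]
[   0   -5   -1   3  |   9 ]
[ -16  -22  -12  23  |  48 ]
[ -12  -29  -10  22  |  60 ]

Forward elimination on [A|b]:
R3 <- R3 - (4)*R1:  [   0  -10    4    3   24 ]
R4 <- R4 - (3)*R1:  [   0  -20    2    7   42 ]
R3 <- R3 - (2)*R2:  [  0   0   6  -3   6 ]
R4 <- R4 - (4)*R2:  [  0   0   6  -5   6 ]
R4 <- R4 - (1)*R3:  [  0   0   0  -2   0 ]
Row echelon form:
[ -4  -3  -4   5  |  6 ]
[  0  -5  -1   3  |  9 ]
[  0   0   6  -3  |  6 ]
[  0   0   0  -2  |  0 ]
Back-substitution:
s = (0) / -2 = 0
r = (6 - (-3)*(0)) / 6 = 1
q = (9 - (-1)*(1) - (3)*(0)) / -5 = -2
p = (6 - (-3)*(-2) - (-4)*(1) - (5)*(0)) / -4 = -1

(-1, -2, 1, 0)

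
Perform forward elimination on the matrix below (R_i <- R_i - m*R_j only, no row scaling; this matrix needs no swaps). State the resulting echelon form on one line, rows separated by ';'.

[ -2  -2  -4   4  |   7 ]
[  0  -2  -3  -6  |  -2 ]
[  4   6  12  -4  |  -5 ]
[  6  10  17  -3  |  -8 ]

Forward elimination:
R3 <- R3 - (-2)*R1:  [ 0  2  4  4  9 ]
R4 <- R4 - (-3)*R1:  [  0   4   5   9  13 ]
R3 <- R3 - (-1)*R2:  [  0   0   1  -2   7 ]
R4 <- R4 - (-2)*R2:  [  0   0  -1  -3   9 ]
R4 <- R4 - (-1)*R3:  [  0   0   0  -5  16 ]
Row echelon form:
[ -2  -2  -4   4  |   7 ]
[  0  -2  -3  -6  |  -2 ]
[  0   0   1  -2  |   7 ]
[  0   0   0  -5  |  16 ]

REF = [-2 -2 -4 4 7; 0 -2 -3 -6 -2; 0 0 1 -2 7; 0 0 0 -5 16]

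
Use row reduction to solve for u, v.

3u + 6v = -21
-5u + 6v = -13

(-1, -3)

Forward elimination on [A|b]:
R2 <- R2 - (-5/3)*R1:  [   0   16  -48 ]
Row echelon form:
[ 3   6  |  -21 ]
[ 0  16  |  -48 ]
Back-substitution:
v = (-48) / 16 = -3
u = (-21 - (6)*(-3)) / 3 = -1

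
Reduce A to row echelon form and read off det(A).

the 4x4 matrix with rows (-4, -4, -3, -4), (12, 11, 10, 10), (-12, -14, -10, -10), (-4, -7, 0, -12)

Forward elimination:
R2 <- R2 - (-3)*R1:  [  0  -1   1  -2 ]
R3 <- R3 - (3)*R1:  [  0  -2  -1   2 ]
R4 <- R4 - (1)*R1:  [  0  -3   3  -8 ]
R3 <- R3 - (2)*R2:  [  0   0  -3   6 ]
R4 <- R4 - (3)*R2:  [  0   0   0  -2 ]
Upper-triangular form:
[ -4  -4  -3  -4 ]
[  0  -1   1  -2 ]
[  0   0  -3   6 ]
[  0   0   0  -2 ]
det(A) = (-1)^0 * (-4) * (-1) * (-3) * (-2) = 24  (0 row swaps -> sign +1)

det(A) = 24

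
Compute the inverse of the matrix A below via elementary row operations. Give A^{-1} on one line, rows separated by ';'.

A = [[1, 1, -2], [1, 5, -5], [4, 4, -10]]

inverse = [15/4 -1/4 -5/8; 5/4 1/4 -3/8; 2 0 -1/2]

Gauss-Jordan on [A | I]:
R2 <- R2 - (1)*R1:  [  0   4  -3  |  -1   1   0 ]
R3 <- R3 - (4)*R1:  [  0   0  -2  |  -4   0   1 ]
R2 <- (1/4)*R2:  [    0     1  -3/4  |  -1/4   1/4     0 ]
R1 <- R1 - (1)*R2:  [    1     0  -5/4  |   5/4  -1/4     0 ]
R3 <- (1/-2)*R3:  [    0     0     1  |     2     0  -1/2 ]
R1 <- R1 - (-5/4)*R3:  [    1     0     0  |  15/4  -1/4  -5/8 ]
R2 <- R2 - (-3/4)*R3:  [    0     1     0  |   5/4   1/4  -3/8 ]
Right block of [I | A^{-1}] is the inverse:
[ 15/4  -1/4  -5/8 ]
[  5/4   1/4  -3/8 ]
[    2     0  -1/2 ]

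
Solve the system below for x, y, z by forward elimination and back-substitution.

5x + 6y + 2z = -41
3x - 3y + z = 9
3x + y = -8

Forward elimination on [A|b]:
R2 <- R2 - (3/5)*R1:  [     0  -33/5   -1/5  168/5 ]
R3 <- R3 - (3/5)*R1:  [     0  -13/5   -6/5   83/5 ]
R3 <- R3 - (13/33)*R2:  [      0       0  -37/33   37/11 ]
Row echelon form:
[ 5      6       2  |    -41 ]
[ 0  -33/5    -1/5  |  168/5 ]
[ 0      0  -37/33  |  37/11 ]
Back-substitution:
z = (37/11) / (-37/33) = -3
y = (168/5 - (-1/5)*(-3)) / (-33/5) = -5
x = (-41 - (6)*(-5) - (2)*(-3)) / 5 = -1

(-1, -5, -3)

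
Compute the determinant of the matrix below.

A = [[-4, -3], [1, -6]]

Forward elimination:
R2 <- R2 - (-1/4)*R1:  [     0  -27/4 ]
Upper-triangular form:
[ -4     -3 ]
[  0  -27/4 ]
det(A) = (-1)^0 * (-4) * (-27/4) = 27  (0 row swaps -> sign +1)

det(A) = 27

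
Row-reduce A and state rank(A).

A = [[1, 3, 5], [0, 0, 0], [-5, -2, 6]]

Row reduction:
R3 <- R3 - (-5)*R1:  [  0  13  31 ]
R2 <-> R3   (pivot in column 2 was zero)
[ 1   3   5 ]
[ 0  13  31 ]
[ 0   0   0 ]
Row echelon form:
[ 1   3   5 ]
[ 0  13  31 ]
[ 0   0   0 ]
Nonzero rows / pivot columns: 2

rank(A) = 2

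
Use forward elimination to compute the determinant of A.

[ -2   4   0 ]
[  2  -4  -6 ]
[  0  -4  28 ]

det(A) = 48

Forward elimination:
R2 <- R2 - (-1)*R1:  [  0   0  -6 ]
R2 <-> R3   (pivot in column 2 was zero)
[ -2   4   0 ]
[  0  -4  28 ]
[  0   0  -6 ]
Upper-triangular form:
[ -2   4   0 ]
[  0  -4  28 ]
[  0   0  -6 ]
det(A) = (-1)^1 * (-2) * (-4) * (-6) = 48  (1 row swap -> sign -1)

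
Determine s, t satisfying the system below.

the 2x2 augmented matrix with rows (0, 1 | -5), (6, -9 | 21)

(-4, -5)

Forward elimination on [A|b]:
R1 <-> R2   (pivot in column 1 was zero)
[ 6  -9  21 ]
[ 0   1  -5 ]
Row echelon form:
[ 6  -9  |  21 ]
[ 0   1  |  -5 ]
Back-substitution:
t = (-5) / 1 = -5
s = (21 - (-9)*(-5)) / 6 = -4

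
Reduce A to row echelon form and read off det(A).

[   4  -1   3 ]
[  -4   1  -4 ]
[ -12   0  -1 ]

Forward elimination:
R2 <- R2 - (-1)*R1:  [  0   0  -1 ]
R3 <- R3 - (-3)*R1:  [  0  -3   8 ]
R2 <-> R3   (pivot in column 2 was zero)
[ 4  -1   3 ]
[ 0  -3   8 ]
[ 0   0  -1 ]
Upper-triangular form:
[ 4  -1   3 ]
[ 0  -3   8 ]
[ 0   0  -1 ]
det(A) = (-1)^1 * (4) * (-3) * (-1) = -12  (1 row swap -> sign -1)

det(A) = -12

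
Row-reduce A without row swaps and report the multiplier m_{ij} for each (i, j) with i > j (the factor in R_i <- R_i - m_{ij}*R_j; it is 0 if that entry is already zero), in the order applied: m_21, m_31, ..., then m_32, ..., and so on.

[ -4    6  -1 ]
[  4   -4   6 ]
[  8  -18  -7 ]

multipliers: -1, -2, -3

Forward elimination:
R2 <- R2 - (-1)*R1:  [ 0  2  5 ]
R3 <- R3 - (-2)*R1:  [  0  -6  -9 ]
R3 <- R3 - (-3)*R2:  [ 0  0  6 ]
Multipliers (in order of application): m_{21} = -1, m_{31} = -2, m_{32} = -3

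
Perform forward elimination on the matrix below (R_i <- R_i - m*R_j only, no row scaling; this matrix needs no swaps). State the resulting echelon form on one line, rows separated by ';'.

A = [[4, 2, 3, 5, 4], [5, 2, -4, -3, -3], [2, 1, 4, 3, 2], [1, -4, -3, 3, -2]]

Forward elimination:
R2 <- R2 - (5/4)*R1:  [     0   -1/2  -31/4  -37/4     -8 ]
R3 <- R3 - (1/2)*R1:  [   0    0  5/2  1/2    0 ]
R4 <- R4 - (1/4)*R1:  [     0   -9/2  -15/4    7/4     -3 ]
R4 <- R4 - (9)*R2:  [  0   0  66  85  69 ]
R4 <- R4 - (132/5)*R3:  [     0      0      0  359/5     69 ]
Row echelon form:
[ 4     2      3      5   4 ]
[ 0  -1/2  -31/4  -37/4  -8 ]
[ 0     0    5/2    1/2   0 ]
[ 0     0      0  359/5  69 ]

REF = [4 2 3 5 4; 0 -1/2 -31/4 -37/4 -8; 0 0 5/2 1/2 0; 0 0 0 359/5 69]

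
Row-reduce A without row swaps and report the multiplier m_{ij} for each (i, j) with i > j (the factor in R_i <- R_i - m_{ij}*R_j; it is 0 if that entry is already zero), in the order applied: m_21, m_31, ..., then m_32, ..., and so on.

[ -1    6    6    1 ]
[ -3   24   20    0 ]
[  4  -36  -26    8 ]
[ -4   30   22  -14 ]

multipliers: 3, -4, 4, -2, 1, -2

Forward elimination:
R2 <- R2 - (3)*R1:  [  0   6   2  -3 ]
R3 <- R3 - (-4)*R1:  [   0  -12   -2   12 ]
R4 <- R4 - (4)*R1:  [   0    6   -2  -18 ]
R3 <- R3 - (-2)*R2:  [ 0  0  2  6 ]
R4 <- R4 - (1)*R2:  [   0    0   -4  -15 ]
R4 <- R4 - (-2)*R3:  [  0   0   0  -3 ]
Multipliers (in order of application): m_{21} = 3, m_{31} = -4, m_{41} = 4, m_{32} = -2, m_{42} = 1, m_{43} = -2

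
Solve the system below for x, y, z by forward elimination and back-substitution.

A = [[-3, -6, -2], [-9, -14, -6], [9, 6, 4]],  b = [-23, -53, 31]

(3, 4, -5)

Forward elimination on [A|b]:
R2 <- R2 - (3)*R1:  [  0   4   0  16 ]
R3 <- R3 - (-3)*R1:  [   0  -12   -2  -38 ]
R3 <- R3 - (-3)*R2:  [  0   0  -2  10 ]
Row echelon form:
[ -3  -6  -2  |  -23 ]
[  0   4   0  |   16 ]
[  0   0  -2  |   10 ]
Back-substitution:
z = (10) / -2 = -5
y = (16) / 4 = 4
x = (-23 - (-6)*(4) - (-2)*(-5)) / -3 = 3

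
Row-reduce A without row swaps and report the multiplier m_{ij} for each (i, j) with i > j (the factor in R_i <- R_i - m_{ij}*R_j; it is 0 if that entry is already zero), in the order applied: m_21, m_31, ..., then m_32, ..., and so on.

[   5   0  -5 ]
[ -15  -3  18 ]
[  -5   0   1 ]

multipliers: -3, -1, 0

Forward elimination:
R2 <- R2 - (-3)*R1:  [  0  -3   3 ]
R3 <- R3 - (-1)*R1:  [  0   0  -4 ]
R3: entry in column 2 is already 0 -> m_{32} = 0 (no row operation needed)
Multipliers (in order of application): m_{21} = -3, m_{31} = -1, m_{32} = 0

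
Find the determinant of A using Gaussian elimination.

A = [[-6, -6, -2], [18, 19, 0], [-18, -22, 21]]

det(A) = -18

Forward elimination:
R2 <- R2 - (-3)*R1:  [  0   1  -6 ]
R3 <- R3 - (3)*R1:  [  0  -4  27 ]
R3 <- R3 - (-4)*R2:  [ 0  0  3 ]
Upper-triangular form:
[ -6  -6  -2 ]
[  0   1  -6 ]
[  0   0   3 ]
det(A) = (-1)^0 * (-6) * (1) * (3) = -18  (0 row swaps -> sign +1)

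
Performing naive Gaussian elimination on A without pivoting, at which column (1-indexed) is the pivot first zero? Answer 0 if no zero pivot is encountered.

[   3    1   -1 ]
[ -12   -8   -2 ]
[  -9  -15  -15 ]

Naive forward elimination:
R2 <- R2 - (-4)*R1:  [  0  -4  -6 ]
R3 <- R3 - (-3)*R1:  [   0  -12  -18 ]
R3 <- R3 - (3)*R2:  [ 0  0  0 ]
Matrix at this point:
[ 3   1  -1 ]
[ 0  -4  -6 ]
[ 0   0   0 ]
Pivot entry (3,3) in the last row is zero and there are no rows below to swap with -> zero pivot in column 3 (A is singular).

first zero-pivot column = 3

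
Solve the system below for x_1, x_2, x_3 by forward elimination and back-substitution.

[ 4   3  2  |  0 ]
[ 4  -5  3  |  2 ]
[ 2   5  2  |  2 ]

(-1, 0, 2)

Forward elimination on [A|b]:
R2 <- R2 - (1)*R1:  [  0  -8   1   2 ]
R3 <- R3 - (1/2)*R1:  [   0  7/2    1    2 ]
R3 <- R3 - (-7/16)*R2:  [     0      0  23/16   23/8 ]
Row echelon form:
[ 4   3      2  |     0 ]
[ 0  -8      1  |     2 ]
[ 0   0  23/16  |  23/8 ]
Back-substitution:
x_3 = (23/8) / (23/16) = 2
x_2 = (2 - (1)*(2)) / -8 = 0
x_1 = (0 - (3)*(0) - (2)*(2)) / 4 = -1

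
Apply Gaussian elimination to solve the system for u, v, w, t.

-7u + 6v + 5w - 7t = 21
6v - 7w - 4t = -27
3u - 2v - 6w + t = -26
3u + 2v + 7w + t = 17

Forward elimination on [A|b]:
R3 <- R3 - (-3/7)*R1:  [     0    4/7  -27/7     -2    -17 ]
R4 <- R4 - (-3/7)*R1:  [    0  32/7  64/7    -2    26 ]
R3 <- R3 - (2/21)*R2:  [      0       0  -67/21  -34/21  -101/7 ]
R4 <- R4 - (16/21)*R2:  [      0       0  304/21   22/21   326/7 ]
R4 <- R4 - (-304/67)*R3:  [        0         0         0   -422/67  -1266/67 ]
Row echelon form:
[ -7  6       5       -7  |        21 ]
[  0  6      -7       -4  |       -27 ]
[  0  0  -67/21   -34/21  |    -101/7 ]
[  0  0       0  -422/67  |  -1266/67 ]
Back-substitution:
t = (-1266/67) / (-422/67) = 3
w = (-101/7 - (-34/21)*(3)) / (-67/21) = 3
v = (-27 - (-7)*(3) - (-4)*(3)) / 6 = 1
u = (21 - (6)*(1) - (5)*(3) - (-7)*(3)) / -7 = -3

(-3, 1, 3, 3)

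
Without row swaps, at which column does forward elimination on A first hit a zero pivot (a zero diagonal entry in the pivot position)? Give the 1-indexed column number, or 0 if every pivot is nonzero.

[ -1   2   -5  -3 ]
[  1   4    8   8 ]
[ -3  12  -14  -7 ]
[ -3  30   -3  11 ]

Naive forward elimination:
R2 <- R2 - (-1)*R1:  [ 0  6  3  5 ]
R3 <- R3 - (3)*R1:  [ 0  6  1  2 ]
R4 <- R4 - (3)*R1:  [  0  24  12  20 ]
R3 <- R3 - (1)*R2:  [  0   0  -2  -3 ]
R4 <- R4 - (4)*R2:  [ 0  0  0  0 ]
Matrix at this point:
[ -1  2  -5  -3 ]
[  0  6   3   5 ]
[  0  0  -2  -3 ]
[  0  0   0   0 ]
Pivot entry (4,4) in the last row is zero and there are no rows below to swap with -> zero pivot in column 4 (A is singular).

first zero-pivot column = 4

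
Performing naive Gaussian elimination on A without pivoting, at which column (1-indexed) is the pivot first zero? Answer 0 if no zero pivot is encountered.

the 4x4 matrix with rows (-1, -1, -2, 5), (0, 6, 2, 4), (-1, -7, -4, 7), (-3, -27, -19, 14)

first zero-pivot column = 3

Naive forward elimination:
R3 <- R3 - (1)*R1:  [  0  -6  -2   2 ]
R4 <- R4 - (3)*R1:  [   0  -24  -13   -1 ]
R3 <- R3 - (-1)*R2:  [ 0  0  0  6 ]
R4 <- R4 - (-4)*R2:  [  0   0  -5  15 ]
Matrix at this point:
[ -1  -1  -2   5 ]
[  0   6   2   4 ]
[  0   0   0   6 ]
[  0   0  -5  15 ]
Pivot entry (3,3) is zero but row 4 has -5 in column 3 -> naive elimination stops; a row interchange (e.g. R3 <-> R4) would be required here.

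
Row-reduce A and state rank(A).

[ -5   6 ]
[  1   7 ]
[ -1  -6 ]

Row reduction:
R2 <- R2 - (-1/5)*R1:  [    0  41/5 ]
R3 <- R3 - (1/5)*R1:  [     0  -36/5 ]
R3 <- R3 - (-36/41)*R2:  [ 0  0 ]
Row echelon form:
[ -5     6 ]
[  0  41/5 ]
[  0     0 ]
Nonzero rows / pivot columns: 2

rank(A) = 2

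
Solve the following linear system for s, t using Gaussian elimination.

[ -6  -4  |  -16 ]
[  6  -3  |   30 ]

(4, -2)

Forward elimination on [A|b]:
R2 <- R2 - (-1)*R1:  [  0  -7  14 ]
Row echelon form:
[ -6  -4  |  -16 ]
[  0  -7  |   14 ]
Back-substitution:
t = (14) / -7 = -2
s = (-16 - (-4)*(-2)) / -6 = 4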